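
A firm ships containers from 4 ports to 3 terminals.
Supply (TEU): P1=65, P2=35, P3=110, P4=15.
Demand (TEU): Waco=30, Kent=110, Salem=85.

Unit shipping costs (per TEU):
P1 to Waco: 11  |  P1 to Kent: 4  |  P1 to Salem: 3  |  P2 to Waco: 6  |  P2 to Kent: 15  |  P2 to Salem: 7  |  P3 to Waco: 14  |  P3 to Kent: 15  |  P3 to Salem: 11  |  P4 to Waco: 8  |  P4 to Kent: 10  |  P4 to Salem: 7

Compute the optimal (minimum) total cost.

A cheapest plan:
  P1–Kent: 65 × 4 = 260
  P2–Waco: 30 × 6 = 180
  P2–Salem: 5 × 7 = 35
  P3–Kent: 30 × 15 = 450
  P3–Salem: 80 × 11 = 880
  P4–Kent: 15 × 10 = 150
Total = 260 + 180 + 35 + 450 + 880 + 150 = 1955.

1955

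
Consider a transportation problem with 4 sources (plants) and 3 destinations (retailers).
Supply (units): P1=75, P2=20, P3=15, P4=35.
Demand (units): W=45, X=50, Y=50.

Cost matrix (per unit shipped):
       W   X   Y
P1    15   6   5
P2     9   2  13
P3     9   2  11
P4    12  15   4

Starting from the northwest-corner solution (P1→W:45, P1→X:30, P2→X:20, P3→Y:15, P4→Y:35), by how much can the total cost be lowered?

240

Current plan cost = 45·15 + 30·6 + 20·2 + 15·11 + 35·4 = 1200.
Optimal plan:
  P1–X: 50 × 6 = 300
  P1–Y: 25 × 5 = 125
  P2–W: 20 × 9 = 180
  P3–W: 15 × 9 = 135
  P4–W: 10 × 12 = 120
  P4–Y: 25 × 4 = 100
Optimal cost = 960.
Saving = 1200 − 960 = 240.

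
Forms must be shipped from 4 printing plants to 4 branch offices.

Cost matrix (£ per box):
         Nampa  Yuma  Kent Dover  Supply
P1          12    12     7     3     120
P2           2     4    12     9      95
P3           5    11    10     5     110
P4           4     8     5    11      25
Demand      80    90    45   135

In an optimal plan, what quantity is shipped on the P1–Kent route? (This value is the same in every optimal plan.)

20

The minimum-cost plan:
  P1 to Kent: 20 boxes
  P1 to Dover: 100 boxes
  P2 to Nampa: 5 boxes
  P2 to Yuma: 90 boxes
  P3 to Nampa: 75 boxes
  P3 to Dover: 35 boxes
  P4 to Kent: 25 boxes
Total cost = £1485.
So P1→Kent carries 20 boxes.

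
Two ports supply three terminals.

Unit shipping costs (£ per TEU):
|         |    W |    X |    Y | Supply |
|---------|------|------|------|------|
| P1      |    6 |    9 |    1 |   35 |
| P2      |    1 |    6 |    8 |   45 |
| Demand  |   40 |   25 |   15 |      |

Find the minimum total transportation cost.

265

An optimal shipping plan:
  P1–X: 20 × £9 = £180
  P1–Y: 15 × £1 = £15
  P2–W: 40 × £1 = £40
  P2–X: 5 × £6 = £30
Total = 180 + 15 + 40 + 30 = £265.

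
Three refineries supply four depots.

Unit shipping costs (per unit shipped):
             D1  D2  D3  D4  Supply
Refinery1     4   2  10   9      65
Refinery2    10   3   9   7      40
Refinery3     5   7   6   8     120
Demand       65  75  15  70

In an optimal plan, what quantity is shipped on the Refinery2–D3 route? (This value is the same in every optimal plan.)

0

Solving gives:
  Refinery1 to D2: 65 × 2 = 130
  Refinery2 to D2: 10 × 3 = 30
  Refinery2 to D4: 30 × 7 = 210
  Refinery3 to D1: 65 × 5 = 325
  Refinery3 to D3: 15 × 6 = 90
  Refinery3 to D4: 40 × 8 = 320
Total cost = 1105.
The route Refinery2→D3 is not used.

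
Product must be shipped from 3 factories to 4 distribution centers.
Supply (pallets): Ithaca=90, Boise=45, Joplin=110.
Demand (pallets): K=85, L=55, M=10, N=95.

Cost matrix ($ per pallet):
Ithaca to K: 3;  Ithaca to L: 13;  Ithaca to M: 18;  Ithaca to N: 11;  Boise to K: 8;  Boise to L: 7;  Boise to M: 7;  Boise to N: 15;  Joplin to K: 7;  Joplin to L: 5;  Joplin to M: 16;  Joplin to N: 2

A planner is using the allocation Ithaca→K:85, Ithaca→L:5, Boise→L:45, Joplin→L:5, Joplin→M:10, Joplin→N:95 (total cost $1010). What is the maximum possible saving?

Current plan cost = 85·3 + 5·13 + 45·7 + 5·5 + 10·16 + 95·2 = $1010.
Optimal plan:
  Ithaca–K: 85 × $3 = $255
  Ithaca–L: 5 × $13 = $65
  Boise–L: 35 × $7 = $245
  Boise–M: 10 × $7 = $70
  Joplin–L: 15 × $5 = $75
  Joplin–N: 95 × $2 = $190
Optimal cost = $900.
Saving = 1010 − 900 = $110.

110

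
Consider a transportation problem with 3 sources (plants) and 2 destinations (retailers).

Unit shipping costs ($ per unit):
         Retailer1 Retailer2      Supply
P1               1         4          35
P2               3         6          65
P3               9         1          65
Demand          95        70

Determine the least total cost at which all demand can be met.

An optimal shipping plan:
  P1→Retailer1: 35 × $1 = $35
  P2→Retailer1: 60 × $3 = $180
  P2→Retailer2: 5 × $6 = $30
  P3→Retailer2: 65 × $1 = $65
Total = 35 + 180 + 30 + 65 = $310.

310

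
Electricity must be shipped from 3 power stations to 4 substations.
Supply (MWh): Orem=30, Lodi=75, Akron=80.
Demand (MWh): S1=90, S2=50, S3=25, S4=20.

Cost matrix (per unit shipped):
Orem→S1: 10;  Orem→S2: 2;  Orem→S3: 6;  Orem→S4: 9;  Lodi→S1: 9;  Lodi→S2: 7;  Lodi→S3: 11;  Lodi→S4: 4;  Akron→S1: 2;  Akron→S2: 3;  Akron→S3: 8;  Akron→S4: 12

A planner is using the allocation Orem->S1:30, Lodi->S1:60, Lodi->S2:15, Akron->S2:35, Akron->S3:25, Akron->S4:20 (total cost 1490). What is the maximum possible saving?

685

Current plan cost = 30·10 + 60·9 + 15·7 + 35·3 + 25·8 + 20·12 = 1490.
Optimal plan:
  Orem→S2: 30 MWh
  Lodi→S1: 10 MWh
  Lodi→S2: 20 MWh
  Lodi→S3: 25 MWh
  Lodi→S4: 20 MWh
  Akron→S1: 80 MWh
Optimal cost = 805.
Saving = 1490 − 805 = 685.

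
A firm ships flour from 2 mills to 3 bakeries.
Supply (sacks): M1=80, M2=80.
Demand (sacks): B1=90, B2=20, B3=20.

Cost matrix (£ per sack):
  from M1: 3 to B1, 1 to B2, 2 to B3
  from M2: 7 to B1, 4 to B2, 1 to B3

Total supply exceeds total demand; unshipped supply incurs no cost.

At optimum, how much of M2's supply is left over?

30

An optimal plan:
  M1→B1: 80 × £3 = £240
  M2→B1: 10 × £7 = £70
  M2→B2: 20 × £4 = £80
  M2→B3: 20 × £1 = £20
Total cost = £410.
M2 ships 50 of its 80, leaving 30.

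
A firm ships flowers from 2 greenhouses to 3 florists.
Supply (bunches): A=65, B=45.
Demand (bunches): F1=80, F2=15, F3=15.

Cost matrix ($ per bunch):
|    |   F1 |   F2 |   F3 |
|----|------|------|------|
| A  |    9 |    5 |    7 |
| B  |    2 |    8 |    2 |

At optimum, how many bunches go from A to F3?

Solving gives:
  A–F1: 35 bunches
  A–F2: 15 bunches
  A–F3: 15 bunches
  B–F1: 45 bunches
Total cost = $585.
So A→F3 carries 15 bunches.

15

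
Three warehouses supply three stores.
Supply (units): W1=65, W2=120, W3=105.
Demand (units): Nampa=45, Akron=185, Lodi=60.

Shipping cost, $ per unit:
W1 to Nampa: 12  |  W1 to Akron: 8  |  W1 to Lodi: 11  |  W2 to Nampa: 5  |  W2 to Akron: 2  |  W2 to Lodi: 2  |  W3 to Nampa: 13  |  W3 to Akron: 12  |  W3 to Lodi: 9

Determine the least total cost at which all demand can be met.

1885

One minimum-cost allocation:
  W1→Akron: 65 × $8 = $520
  W2→Akron: 120 × $2 = $240
  W3→Nampa: 45 × $13 = $585
  W3→Lodi: 60 × $9 = $540
Total = 520 + 240 + 585 + 540 = $1885.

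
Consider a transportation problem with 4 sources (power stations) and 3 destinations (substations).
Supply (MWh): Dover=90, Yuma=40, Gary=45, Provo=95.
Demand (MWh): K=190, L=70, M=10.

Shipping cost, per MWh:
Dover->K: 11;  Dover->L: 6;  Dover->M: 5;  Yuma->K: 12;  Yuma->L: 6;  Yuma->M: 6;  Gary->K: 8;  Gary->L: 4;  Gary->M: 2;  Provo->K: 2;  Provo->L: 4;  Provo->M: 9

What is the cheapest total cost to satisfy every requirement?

1570

Optimal allocation:
  Dover–K: 50 × 11 = 550
  Dover–L: 30 × 6 = 180
  Dover–M: 10 × 5 = 50
  Yuma–L: 40 × 6 = 240
  Gary–K: 45 × 8 = 360
  Provo–K: 95 × 2 = 190
Total = 550 + 180 + 50 + 240 + 360 + 190 = 1570.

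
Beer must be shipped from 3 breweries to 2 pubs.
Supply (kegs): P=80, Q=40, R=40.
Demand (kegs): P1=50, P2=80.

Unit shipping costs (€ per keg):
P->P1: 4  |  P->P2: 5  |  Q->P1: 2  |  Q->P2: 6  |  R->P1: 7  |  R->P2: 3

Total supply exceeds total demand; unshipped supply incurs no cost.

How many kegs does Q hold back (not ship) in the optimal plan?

0

Minimum-cost shipments:
  P→P1: 10 × €4 = €40
  P→P2: 40 × €5 = €200
  Q→P1: 40 × €2 = €80
  R→P2: 40 × €3 = €120
Total cost = €440.
Q ships 40 of its 40, leaving 0.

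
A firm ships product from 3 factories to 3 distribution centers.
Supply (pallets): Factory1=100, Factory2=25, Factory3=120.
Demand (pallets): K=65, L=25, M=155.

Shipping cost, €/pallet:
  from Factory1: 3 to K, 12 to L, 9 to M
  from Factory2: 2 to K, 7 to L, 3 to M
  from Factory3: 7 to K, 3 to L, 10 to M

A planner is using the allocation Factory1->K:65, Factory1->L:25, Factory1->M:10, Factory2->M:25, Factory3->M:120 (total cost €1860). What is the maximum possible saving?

250

Current plan cost = 65·3 + 25·12 + 10·9 + 25·3 + 120·10 = €1860.
Optimal plan:
  Factory1–K: 65 × €3 = €195
  Factory1–M: 35 × €9 = €315
  Factory2–M: 25 × €3 = €75
  Factory3–L: 25 × €3 = €75
  Factory3–M: 95 × €10 = €950
Optimal cost = €1610.
Saving = 1860 − 1610 = €250.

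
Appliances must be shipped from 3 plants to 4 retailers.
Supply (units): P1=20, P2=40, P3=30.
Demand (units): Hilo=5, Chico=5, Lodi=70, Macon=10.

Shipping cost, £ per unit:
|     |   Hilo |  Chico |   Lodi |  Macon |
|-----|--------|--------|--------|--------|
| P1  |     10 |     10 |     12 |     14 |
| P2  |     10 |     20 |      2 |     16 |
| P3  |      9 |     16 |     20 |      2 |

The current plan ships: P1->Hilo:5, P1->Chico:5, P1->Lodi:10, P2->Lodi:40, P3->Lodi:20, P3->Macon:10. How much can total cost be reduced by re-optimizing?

55

Current plan cost = 5·10 + 5·10 + 10·12 + 40·2 + 20·20 + 10·2 = £720.
Optimal plan:
  P1->Lodi: 20 × £12 = £240
  P2->Lodi: 40 × £2 = £80
  P3->Hilo: 5 × £9 = £45
  P3->Chico: 5 × £16 = £80
  P3->Lodi: 10 × £20 = £200
  P3->Macon: 10 × £2 = £20
Optimal cost = £665.
Saving = 720 − 665 = £55.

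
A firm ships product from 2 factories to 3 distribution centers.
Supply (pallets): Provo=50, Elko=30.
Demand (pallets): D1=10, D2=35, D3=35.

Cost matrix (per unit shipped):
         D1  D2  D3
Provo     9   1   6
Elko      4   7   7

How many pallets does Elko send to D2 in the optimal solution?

0

Optimal shipments:
  Provo->D2: 35 pallets
  Provo->D3: 15 pallets
  Elko->D1: 10 pallets
  Elko->D3: 20 pallets
Total cost = 305.
The route Elko→D2 is not used.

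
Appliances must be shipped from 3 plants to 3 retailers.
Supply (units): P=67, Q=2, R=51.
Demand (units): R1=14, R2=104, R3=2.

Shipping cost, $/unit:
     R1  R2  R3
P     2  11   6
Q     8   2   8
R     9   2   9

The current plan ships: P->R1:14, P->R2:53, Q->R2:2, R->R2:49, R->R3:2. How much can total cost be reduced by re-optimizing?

Current plan cost = 14·2 + 53·11 + 2·2 + 49·2 + 2·9 = $731.
Optimal plan:
  P→R1: 14 × $2 = $28
  P→R2: 51 × $11 = $561
  P→R3: 2 × $6 = $12
  Q→R2: 2 × $2 = $4
  R→R2: 51 × $2 = $102
Optimal cost = $707.
Saving = 731 − 707 = $24.

24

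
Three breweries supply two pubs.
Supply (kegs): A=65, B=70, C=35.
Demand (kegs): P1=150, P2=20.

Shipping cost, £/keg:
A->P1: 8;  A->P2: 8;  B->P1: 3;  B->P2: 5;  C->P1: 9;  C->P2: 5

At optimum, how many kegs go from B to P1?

70

Solving gives:
  A to P1: 65 × £8 = £520
  B to P1: 70 × £3 = £210
  C to P1: 15 × £9 = £135
  C to P2: 20 × £5 = £100
Total cost = £965.
So B→P1 carries 70 kegs.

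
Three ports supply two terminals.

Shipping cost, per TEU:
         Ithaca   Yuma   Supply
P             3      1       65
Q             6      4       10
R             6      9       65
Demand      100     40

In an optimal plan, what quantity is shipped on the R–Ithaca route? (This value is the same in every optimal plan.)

65

Optimal shipments:
  P to Ithaca: 25 × 3 = 75
  P to Yuma: 40 × 1 = 40
  Q to Ithaca: 10 × 6 = 60
  R to Ithaca: 65 × 6 = 390
Total cost = 565.
So R→Ithaca carries 65 TEU.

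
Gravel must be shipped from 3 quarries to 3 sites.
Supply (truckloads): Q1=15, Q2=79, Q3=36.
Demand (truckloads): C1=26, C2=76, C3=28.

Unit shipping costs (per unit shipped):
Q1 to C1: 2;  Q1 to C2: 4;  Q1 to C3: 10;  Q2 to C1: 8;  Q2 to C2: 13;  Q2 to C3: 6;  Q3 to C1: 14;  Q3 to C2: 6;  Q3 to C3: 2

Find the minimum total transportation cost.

977

An optimal shipping plan:
  Q1→C2: 15 × 4 = 60
  Q2→C1: 26 × 8 = 208
  Q2→C2: 25 × 13 = 325
  Q2→C3: 28 × 6 = 168
  Q3→C2: 36 × 6 = 216
Total = 60 + 208 + 325 + 168 + 216 = 977.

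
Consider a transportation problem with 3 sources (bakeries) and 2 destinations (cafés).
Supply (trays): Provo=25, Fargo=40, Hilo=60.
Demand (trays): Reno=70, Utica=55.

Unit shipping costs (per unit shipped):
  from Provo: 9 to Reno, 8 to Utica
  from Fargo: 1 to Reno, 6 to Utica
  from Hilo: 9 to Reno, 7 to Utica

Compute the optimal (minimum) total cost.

695

One minimum-cost allocation:
  Provo->Reno: 25 trays
  Fargo->Reno: 40 trays
  Hilo->Reno: 5 trays
  Hilo->Utica: 55 trays
Total cost = 695.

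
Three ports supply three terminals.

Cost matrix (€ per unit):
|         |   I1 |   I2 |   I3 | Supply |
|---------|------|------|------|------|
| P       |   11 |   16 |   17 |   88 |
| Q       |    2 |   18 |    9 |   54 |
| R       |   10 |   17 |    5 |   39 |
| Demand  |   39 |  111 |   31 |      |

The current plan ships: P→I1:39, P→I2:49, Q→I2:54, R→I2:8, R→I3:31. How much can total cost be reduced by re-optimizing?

Current plan cost = 39·11 + 49·16 + 54·18 + 8·17 + 31·5 = €2476.
Optimal plan:
  P→I2: 88 TEU
  Q→I1: 39 TEU
  Q→I2: 15 TEU
  R→I2: 8 TEU
  R→I3: 31 TEU
Optimal cost = €2047.
Saving = 2476 − 2047 = €429.

429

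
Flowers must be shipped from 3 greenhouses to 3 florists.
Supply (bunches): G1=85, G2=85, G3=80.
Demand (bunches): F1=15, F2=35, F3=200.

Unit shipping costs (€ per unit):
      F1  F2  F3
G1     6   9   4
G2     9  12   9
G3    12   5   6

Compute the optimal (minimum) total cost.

One minimum-cost allocation:
  G1 to F3: 85 × €4 = €340
  G2 to F1: 15 × €9 = €135
  G2 to F3: 70 × €9 = €630
  G3 to F2: 35 × €5 = €175
  G3 to F3: 45 × €6 = €270
Total = 340 + 135 + 630 + 175 + 270 = €1550.
(Supply check: G1 ships 85; G2 ships 85; G3 ships 80.)

1550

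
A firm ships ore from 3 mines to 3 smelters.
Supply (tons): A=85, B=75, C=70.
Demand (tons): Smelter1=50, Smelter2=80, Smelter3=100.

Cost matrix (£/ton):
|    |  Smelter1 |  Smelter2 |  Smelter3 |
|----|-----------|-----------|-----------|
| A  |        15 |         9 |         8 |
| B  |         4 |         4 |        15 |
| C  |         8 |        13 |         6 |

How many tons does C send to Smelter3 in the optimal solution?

70

Optimal shipments:
  A→Smelter2: 55 × £9 = £495
  A→Smelter3: 30 × £8 = £240
  B→Smelter1: 50 × £4 = £200
  B→Smelter2: 25 × £4 = £100
  C→Smelter3: 70 × £6 = £420
Total cost = £1455.
So C→Smelter3 carries 70 tons.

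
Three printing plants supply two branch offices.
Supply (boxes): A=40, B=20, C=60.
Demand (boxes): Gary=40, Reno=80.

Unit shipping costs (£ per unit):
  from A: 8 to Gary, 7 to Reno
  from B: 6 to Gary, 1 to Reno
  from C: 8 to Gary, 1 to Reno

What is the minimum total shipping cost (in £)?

A cheapest plan:
  A→Gary: 40 × £8 = £320
  B→Reno: 20 × £1 = £20
  C→Reno: 60 × £1 = £60
Total = 320 + 20 + 60 = £400.
(Supply check: A ships 40; B ships 20; C ships 60.)

400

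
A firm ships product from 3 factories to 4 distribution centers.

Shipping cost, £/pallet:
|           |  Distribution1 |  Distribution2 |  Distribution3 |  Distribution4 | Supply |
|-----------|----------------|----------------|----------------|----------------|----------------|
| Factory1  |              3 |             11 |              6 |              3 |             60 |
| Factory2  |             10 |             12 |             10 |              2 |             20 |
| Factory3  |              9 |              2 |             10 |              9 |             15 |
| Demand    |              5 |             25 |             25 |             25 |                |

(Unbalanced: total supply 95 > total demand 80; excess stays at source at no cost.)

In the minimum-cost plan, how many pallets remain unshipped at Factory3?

0

An optimal plan:
  Factory1–Distribution1: 5 × £3 = £15
  Factory1–Distribution2: 10 × £11 = £110
  Factory1–Distribution3: 25 × £6 = £150
  Factory1–Distribution4: 5 × £3 = £15
  Factory2–Distribution4: 20 × £2 = £40
  Factory3–Distribution2: 15 × £2 = £30
Total cost = £360.
Factory3 ships 15 of its 15, leaving 0.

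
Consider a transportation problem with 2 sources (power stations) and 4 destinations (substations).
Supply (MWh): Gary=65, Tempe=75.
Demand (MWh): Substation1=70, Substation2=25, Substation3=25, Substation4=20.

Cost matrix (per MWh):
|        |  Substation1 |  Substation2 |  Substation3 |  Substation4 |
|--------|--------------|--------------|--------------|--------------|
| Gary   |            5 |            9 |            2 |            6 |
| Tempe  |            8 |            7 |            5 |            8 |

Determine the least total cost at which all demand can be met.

825

A cheapest plan:
  Gary→Substation1: 65 MWh
  Tempe→Substation1: 5 MWh
  Tempe→Substation2: 25 MWh
  Tempe→Substation3: 25 MWh
  Tempe→Substation4: 20 MWh
Total cost = 825.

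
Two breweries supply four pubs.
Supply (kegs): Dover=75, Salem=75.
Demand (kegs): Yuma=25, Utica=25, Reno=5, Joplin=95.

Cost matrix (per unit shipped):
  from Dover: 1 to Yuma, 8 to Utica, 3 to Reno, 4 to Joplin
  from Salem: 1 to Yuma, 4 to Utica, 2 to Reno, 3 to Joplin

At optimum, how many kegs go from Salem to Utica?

25

Solving gives:
  Dover–Yuma: 25 × 1 = 25
  Dover–Reno: 5 × 3 = 15
  Dover–Joplin: 45 × 4 = 180
  Salem–Utica: 25 × 4 = 100
  Salem–Joplin: 50 × 3 = 150
Total cost = 470.
So Salem→Utica carries 25 kegs.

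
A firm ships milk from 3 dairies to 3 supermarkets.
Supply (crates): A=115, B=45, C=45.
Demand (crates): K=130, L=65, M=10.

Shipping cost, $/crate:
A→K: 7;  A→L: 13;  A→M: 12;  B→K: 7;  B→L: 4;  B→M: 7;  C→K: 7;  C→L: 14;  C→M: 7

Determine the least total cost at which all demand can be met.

One minimum-cost allocation:
  A→K: 95 × $7 = $665
  A→L: 20 × $13 = $260
  B→L: 45 × $4 = $180
  C→K: 35 × $7 = $245
  C→M: 10 × $7 = $70
Total = 665 + 260 + 180 + 245 + 70 = $1420.
(Supply check: A ships 115; B ships 45; C ships 45.)

1420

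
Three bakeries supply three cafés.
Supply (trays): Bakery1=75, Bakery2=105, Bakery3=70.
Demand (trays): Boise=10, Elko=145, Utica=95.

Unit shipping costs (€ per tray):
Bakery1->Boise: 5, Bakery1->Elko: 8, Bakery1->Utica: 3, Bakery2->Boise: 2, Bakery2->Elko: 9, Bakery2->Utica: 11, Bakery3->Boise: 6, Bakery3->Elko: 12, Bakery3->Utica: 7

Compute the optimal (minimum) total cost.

1840

An optimal shipping plan:
  Bakery1->Utica: 75 trays
  Bakery2->Boise: 10 trays
  Bakery2->Elko: 95 trays
  Bakery3->Elko: 50 trays
  Bakery3->Utica: 20 trays
Total cost = €1840.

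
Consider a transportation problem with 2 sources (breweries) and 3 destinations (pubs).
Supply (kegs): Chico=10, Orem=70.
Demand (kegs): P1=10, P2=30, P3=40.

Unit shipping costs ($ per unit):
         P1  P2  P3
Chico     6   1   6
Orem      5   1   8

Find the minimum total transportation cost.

380

Optimal allocation:
  Chico to P3: 10 × $6 = $60
  Orem to P1: 10 × $5 = $50
  Orem to P2: 30 × $1 = $30
  Orem to P3: 30 × $8 = $240
Total = 60 + 50 + 30 + 240 = $380.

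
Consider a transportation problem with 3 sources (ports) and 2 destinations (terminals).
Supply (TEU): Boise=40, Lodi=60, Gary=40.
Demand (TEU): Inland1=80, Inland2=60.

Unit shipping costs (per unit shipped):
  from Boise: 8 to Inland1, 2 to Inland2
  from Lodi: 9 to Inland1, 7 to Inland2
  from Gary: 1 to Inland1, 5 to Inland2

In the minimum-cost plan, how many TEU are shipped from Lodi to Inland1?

40

Optimal shipments:
  Boise to Inland2: 40 × 2 = 80
  Lodi to Inland1: 40 × 9 = 360
  Lodi to Inland2: 20 × 7 = 140
  Gary to Inland1: 40 × 1 = 40
Total cost = 620.
So Lodi→Inland1 carries 40 TEU.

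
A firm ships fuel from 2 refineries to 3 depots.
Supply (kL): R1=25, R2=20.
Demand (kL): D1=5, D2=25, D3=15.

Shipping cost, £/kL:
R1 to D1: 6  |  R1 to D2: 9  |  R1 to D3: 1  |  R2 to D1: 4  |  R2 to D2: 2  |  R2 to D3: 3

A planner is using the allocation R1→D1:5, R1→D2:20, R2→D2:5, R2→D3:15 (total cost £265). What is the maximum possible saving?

Current plan cost = 5·6 + 20·9 + 5·2 + 15·3 = £265.
Optimal plan:
  R1 to D1: 5 × £6 = £30
  R1 to D2: 5 × £9 = £45
  R1 to D3: 15 × £1 = £15
  R2 to D2: 20 × £2 = £40
Optimal cost = £130.
Saving = 265 − 130 = £135.

135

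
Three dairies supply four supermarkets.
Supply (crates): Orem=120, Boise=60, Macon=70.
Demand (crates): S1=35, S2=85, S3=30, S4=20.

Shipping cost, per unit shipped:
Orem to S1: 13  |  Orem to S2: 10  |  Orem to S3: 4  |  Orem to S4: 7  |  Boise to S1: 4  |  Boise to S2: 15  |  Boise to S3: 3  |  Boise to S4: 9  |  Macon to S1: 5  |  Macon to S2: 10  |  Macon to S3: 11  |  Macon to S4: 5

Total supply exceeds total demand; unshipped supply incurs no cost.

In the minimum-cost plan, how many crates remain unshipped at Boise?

0

An optimal plan:
  Orem–S2: 85 × 10 = 850
  Orem–S3: 5 × 4 = 20
  Boise–S1: 35 × 4 = 140
  Boise–S3: 25 × 3 = 75
  Macon–S4: 20 × 5 = 100
Total cost = 1185.
Boise ships 60 of its 60, leaving 0.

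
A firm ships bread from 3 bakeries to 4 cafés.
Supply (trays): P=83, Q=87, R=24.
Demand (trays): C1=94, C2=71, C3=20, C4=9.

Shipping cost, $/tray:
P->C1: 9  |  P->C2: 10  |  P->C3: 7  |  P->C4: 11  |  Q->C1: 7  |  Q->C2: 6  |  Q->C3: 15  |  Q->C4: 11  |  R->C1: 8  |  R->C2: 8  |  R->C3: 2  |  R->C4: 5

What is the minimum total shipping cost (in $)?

One minimum-cost allocation:
  P→C1: 78 × $9 = $702
  P→C3: 5 × $7 = $35
  Q→C1: 16 × $7 = $112
  Q→C2: 71 × $6 = $426
  R→C3: 15 × $2 = $30
  R→C4: 9 × $5 = $45
Total = 702 + 35 + 112 + 426 + 30 + 45 = $1350.

1350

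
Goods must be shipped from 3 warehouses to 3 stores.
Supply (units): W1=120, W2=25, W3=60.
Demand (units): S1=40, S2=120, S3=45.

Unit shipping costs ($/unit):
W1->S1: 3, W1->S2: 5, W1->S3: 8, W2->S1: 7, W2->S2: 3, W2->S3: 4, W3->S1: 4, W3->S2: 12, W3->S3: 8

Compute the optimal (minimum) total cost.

1020

One minimum-cost allocation:
  W1–S2: 120 × $5 = $600
  W2–S3: 25 × $4 = $100
  W3–S1: 40 × $4 = $160
  W3–S3: 20 × $8 = $160
Total = 600 + 100 + 160 + 160 = $1020.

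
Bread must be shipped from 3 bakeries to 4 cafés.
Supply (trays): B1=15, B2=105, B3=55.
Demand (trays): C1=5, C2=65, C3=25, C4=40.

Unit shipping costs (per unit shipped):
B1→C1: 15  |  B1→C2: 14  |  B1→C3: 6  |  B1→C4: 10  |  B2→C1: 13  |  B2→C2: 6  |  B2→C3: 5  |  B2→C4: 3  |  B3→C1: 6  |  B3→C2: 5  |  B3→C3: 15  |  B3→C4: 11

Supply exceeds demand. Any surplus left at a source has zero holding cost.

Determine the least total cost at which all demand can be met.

615

One minimum-cost allocation:
  B2–C2: 15 × 6 = 90
  B2–C3: 25 × 5 = 125
  B2–C4: 40 × 3 = 120
  B3–C1: 5 × 6 = 30
  B3–C2: 50 × 5 = 250
Total = 90 + 125 + 120 + 30 + 250 = 615.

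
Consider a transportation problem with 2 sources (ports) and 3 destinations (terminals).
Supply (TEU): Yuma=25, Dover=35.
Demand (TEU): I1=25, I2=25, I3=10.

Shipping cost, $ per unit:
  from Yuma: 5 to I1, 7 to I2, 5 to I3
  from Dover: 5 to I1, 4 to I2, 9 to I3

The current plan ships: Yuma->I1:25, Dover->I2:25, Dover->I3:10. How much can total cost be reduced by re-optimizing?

40

Current plan cost = 25·5 + 25·4 + 10·9 = $315.
Optimal plan:
  Yuma->I1: 15 × $5 = $75
  Yuma->I3: 10 × $5 = $50
  Dover->I1: 10 × $5 = $50
  Dover->I2: 25 × $4 = $100
Optimal cost = $275.
Saving = 315 − 275 = $40.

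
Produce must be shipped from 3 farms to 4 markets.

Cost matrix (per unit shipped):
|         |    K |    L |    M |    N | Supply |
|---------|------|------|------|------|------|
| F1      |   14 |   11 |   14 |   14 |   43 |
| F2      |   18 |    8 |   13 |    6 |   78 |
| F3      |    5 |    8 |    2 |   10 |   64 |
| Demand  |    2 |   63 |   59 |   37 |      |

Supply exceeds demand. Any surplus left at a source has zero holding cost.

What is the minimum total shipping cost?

911

One minimum-cost allocation:
  F1->L: 19 × 11 = 209
  F2->L: 41 × 8 = 328
  F2->N: 37 × 6 = 222
  F3->K: 2 × 5 = 10
  F3->L: 3 × 8 = 24
  F3->M: 59 × 2 = 118
Total = 209 + 328 + 222 + 10 + 24 + 118 = 911.
(Supply check: F1 ships 19; F2 ships 78; F3 ships 64.)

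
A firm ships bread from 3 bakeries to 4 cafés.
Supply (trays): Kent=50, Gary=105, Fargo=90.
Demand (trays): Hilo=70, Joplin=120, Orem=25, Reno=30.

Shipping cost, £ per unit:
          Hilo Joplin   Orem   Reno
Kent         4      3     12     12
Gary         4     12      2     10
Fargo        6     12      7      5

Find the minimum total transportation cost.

An optimal shipping plan:
  Kent->Joplin: 50 × £3 = £150
  Gary->Hilo: 70 × £4 = £280
  Gary->Joplin: 10 × £12 = £120
  Gary->Orem: 25 × £2 = £50
  Fargo->Joplin: 60 × £12 = £720
  Fargo->Reno: 30 × £5 = £150
Total = 150 + 280 + 120 + 50 + 720 + 150 = £1470.
(Supply check: Kent ships 50; Gary ships 105; Fargo ships 90.)

1470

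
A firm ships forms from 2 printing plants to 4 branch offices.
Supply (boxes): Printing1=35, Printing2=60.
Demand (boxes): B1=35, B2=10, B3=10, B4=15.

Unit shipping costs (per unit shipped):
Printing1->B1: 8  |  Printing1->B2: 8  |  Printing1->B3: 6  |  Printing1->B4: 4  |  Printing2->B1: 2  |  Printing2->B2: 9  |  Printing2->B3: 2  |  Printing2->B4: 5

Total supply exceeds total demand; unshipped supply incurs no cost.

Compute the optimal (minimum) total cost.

230

An optimal shipping plan:
  Printing1->B2: 10 boxes
  Printing1->B4: 15 boxes
  Printing2->B1: 35 boxes
  Printing2->B3: 10 boxes
Total cost = 230.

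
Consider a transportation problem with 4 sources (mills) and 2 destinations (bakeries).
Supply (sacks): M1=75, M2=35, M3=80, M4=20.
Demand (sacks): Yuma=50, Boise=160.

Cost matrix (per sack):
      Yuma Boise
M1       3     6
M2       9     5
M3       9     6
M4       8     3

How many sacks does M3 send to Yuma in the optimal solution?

The minimum-cost plan:
  M1–Yuma: 50 × 3 = 150
  M1–Boise: 25 × 6 = 150
  M2–Boise: 35 × 5 = 175
  M3–Boise: 80 × 6 = 480
  M4–Boise: 20 × 3 = 60
Total cost = 1015.
The route M3→Yuma is not used.

0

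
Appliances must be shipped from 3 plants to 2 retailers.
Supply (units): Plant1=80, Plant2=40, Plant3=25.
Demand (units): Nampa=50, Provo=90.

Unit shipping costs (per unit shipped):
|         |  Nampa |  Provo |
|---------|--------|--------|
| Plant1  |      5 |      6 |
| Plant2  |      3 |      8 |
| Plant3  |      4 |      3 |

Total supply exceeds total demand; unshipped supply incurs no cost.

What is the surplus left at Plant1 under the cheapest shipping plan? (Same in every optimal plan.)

5

Minimum-cost shipments:
  Plant1→Nampa: 10 × 5 = 50
  Plant1→Provo: 65 × 6 = 390
  Plant2→Nampa: 40 × 3 = 120
  Plant3→Provo: 25 × 3 = 75
Total cost = 635.
Plant1 ships 75 of its 80, leaving 5.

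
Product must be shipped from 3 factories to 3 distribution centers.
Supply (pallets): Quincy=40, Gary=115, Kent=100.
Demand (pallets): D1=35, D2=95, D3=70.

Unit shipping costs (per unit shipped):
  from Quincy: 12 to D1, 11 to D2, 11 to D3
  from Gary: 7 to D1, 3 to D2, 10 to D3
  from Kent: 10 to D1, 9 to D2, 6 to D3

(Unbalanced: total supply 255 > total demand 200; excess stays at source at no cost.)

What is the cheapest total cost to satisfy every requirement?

995

An optimal shipping plan:
  Gary–D1: 20 × 7 = 140
  Gary–D2: 95 × 3 = 285
  Kent–D1: 15 × 10 = 150
  Kent–D3: 70 × 6 = 420
Total = 140 + 285 + 150 + 420 = 995.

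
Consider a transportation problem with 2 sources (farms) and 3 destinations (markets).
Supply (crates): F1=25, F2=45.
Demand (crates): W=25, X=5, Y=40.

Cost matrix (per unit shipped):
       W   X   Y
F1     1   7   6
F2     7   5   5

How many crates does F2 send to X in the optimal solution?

5

The minimum-cost plan:
  F1–W: 25 crates
  F2–X: 5 crates
  F2–Y: 40 crates
Total cost = 250.
So F2→X carries 5 crates.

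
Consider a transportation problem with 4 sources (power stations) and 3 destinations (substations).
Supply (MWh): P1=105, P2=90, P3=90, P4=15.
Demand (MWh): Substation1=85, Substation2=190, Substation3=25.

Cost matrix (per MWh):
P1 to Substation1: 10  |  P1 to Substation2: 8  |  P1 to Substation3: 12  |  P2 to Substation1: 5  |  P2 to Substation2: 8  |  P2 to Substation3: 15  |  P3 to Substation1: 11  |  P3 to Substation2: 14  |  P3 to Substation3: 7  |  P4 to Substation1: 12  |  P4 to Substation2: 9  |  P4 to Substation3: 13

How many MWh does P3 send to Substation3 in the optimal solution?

Solving gives:
  P1 to Substation2: 105 × 8 = 840
  P2 to Substation1: 20 × 5 = 100
  P2 to Substation2: 70 × 8 = 560
  P3 to Substation1: 65 × 11 = 715
  P3 to Substation3: 25 × 7 = 175
  P4 to Substation2: 15 × 9 = 135
Total cost = 2525.
So P3→Substation3 carries 25 MWh.

25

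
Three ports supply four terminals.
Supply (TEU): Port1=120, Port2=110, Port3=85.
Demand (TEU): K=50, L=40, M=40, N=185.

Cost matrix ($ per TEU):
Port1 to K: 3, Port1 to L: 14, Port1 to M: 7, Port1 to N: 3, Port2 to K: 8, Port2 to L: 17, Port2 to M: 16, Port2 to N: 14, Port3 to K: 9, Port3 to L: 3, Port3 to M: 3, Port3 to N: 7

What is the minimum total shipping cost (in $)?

Optimal allocation:
  Port1 to N: 120 TEU
  Port2 to K: 50 TEU
  Port2 to N: 60 TEU
  Port3 to L: 40 TEU
  Port3 to M: 40 TEU
  Port3 to N: 5 TEU
Total cost = $1875.

1875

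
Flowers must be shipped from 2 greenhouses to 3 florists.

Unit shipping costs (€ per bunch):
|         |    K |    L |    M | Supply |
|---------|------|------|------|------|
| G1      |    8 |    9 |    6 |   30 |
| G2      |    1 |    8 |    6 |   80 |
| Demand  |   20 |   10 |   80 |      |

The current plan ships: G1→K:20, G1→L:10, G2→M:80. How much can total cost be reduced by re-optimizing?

Current plan cost = 20·8 + 10·9 + 80·6 = €730.
Optimal plan:
  G1→M: 30 × €6 = €180
  G2→K: 20 × €1 = €20
  G2→L: 10 × €8 = €80
  G2→M: 50 × €6 = €300
Optimal cost = €580.
Saving = 730 − 580 = €150.

150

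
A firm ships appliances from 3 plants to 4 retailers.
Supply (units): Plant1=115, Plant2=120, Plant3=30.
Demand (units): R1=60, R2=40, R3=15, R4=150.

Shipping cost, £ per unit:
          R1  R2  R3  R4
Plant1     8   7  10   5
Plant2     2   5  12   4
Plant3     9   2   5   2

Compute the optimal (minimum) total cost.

Optimal allocation:
  Plant1→R4: 115 × £5 = £575
  Plant2→R1: 60 × £2 = £120
  Plant2→R2: 25 × £5 = £125
  Plant2→R4: 35 × £4 = £140
  Plant3→R2: 15 × £2 = £30
  Plant3→R3: 15 × £5 = £75
Total = 575 + 120 + 125 + 140 + 30 + 75 = £1065.

1065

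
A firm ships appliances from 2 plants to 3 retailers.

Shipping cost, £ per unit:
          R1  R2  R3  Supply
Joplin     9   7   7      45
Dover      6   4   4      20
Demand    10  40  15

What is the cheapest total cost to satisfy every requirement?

One minimum-cost allocation:
  Joplin to R1: 10 units
  Joplin to R2: 35 units
  Dover to R2: 5 units
  Dover to R3: 15 units
Total cost = £415.

415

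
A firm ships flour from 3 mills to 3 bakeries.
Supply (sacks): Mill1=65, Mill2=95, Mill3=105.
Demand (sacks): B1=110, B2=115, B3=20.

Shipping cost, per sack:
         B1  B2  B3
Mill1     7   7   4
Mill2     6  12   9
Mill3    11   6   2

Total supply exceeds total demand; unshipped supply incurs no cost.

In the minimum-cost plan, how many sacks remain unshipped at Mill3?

0

An optimal plan:
  Mill1 to B1: 15 sacks
  Mill1 to B2: 30 sacks
  Mill2 to B1: 95 sacks
  Mill3 to B2: 85 sacks
  Mill3 to B3: 20 sacks
Total cost = 1435.
Mill3 ships 105 of its 105, leaving 0.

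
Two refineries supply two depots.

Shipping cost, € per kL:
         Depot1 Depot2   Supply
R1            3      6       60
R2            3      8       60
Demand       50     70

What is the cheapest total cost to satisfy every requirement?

An optimal shipping plan:
  R1 to Depot2: 60 × €6 = €360
  R2 to Depot1: 50 × €3 = €150
  R2 to Depot2: 10 × €8 = €80
Total = 360 + 150 + 80 = €590.

590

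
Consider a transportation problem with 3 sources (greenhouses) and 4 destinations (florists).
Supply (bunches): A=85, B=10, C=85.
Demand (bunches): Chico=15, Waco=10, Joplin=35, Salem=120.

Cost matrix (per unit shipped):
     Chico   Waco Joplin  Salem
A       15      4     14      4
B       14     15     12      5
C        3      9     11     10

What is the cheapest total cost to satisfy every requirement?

1160

An optimal shipping plan:
  A->Salem: 85 × 4 = 340
  B->Salem: 10 × 5 = 50
  C->Chico: 15 × 3 = 45
  C->Waco: 10 × 9 = 90
  C->Joplin: 35 × 11 = 385
  C->Salem: 25 × 10 = 250
Total = 340 + 50 + 45 + 90 + 385 + 250 = 1160.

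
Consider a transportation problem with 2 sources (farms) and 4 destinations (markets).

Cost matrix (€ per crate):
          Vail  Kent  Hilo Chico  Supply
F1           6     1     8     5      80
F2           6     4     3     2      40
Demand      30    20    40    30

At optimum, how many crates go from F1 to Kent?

Optimal shipments:
  F1→Vail: 30 × €6 = €180
  F1→Kent: 20 × €1 = €20
  F1→Chico: 30 × €5 = €150
  F2→Hilo: 40 × €3 = €120
Total cost = €470.
So F1→Kent carries 20 crates.

20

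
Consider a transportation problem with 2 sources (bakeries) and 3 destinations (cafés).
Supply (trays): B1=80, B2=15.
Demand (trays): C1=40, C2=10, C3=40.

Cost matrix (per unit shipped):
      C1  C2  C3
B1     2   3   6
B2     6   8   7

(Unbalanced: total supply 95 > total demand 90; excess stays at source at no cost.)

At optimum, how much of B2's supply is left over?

5

An optimal plan:
  B1→C1: 40 × 2 = 80
  B1→C2: 10 × 3 = 30
  B1→C3: 30 × 6 = 180
  B2→C3: 10 × 7 = 70
Total cost = 360.
B2 ships 10 of its 15, leaving 5.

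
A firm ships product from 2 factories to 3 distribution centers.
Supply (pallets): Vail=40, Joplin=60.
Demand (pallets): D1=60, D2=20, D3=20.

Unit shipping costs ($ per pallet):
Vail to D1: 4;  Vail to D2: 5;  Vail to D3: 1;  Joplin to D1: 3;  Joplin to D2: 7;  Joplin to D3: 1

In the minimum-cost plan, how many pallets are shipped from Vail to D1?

0

The minimum-cost plan:
  Vail to D2: 20 × $5 = $100
  Vail to D3: 20 × $1 = $20
  Joplin to D1: 60 × $3 = $180
Total cost = $300.
The route Vail→D1 is not used.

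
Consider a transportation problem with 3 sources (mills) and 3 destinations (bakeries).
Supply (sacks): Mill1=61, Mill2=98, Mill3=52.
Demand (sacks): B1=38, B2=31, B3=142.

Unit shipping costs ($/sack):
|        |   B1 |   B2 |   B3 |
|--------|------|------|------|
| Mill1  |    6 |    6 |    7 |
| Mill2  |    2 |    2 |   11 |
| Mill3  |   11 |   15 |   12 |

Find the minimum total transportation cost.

One minimum-cost allocation:
  Mill1 to B3: 61 × $7 = $427
  Mill2 to B1: 38 × $2 = $76
  Mill2 to B2: 31 × $2 = $62
  Mill2 to B3: 29 × $11 = $319
  Mill3 to B3: 52 × $12 = $624
Total = 427 + 76 + 62 + 319 + 624 = $1508.

1508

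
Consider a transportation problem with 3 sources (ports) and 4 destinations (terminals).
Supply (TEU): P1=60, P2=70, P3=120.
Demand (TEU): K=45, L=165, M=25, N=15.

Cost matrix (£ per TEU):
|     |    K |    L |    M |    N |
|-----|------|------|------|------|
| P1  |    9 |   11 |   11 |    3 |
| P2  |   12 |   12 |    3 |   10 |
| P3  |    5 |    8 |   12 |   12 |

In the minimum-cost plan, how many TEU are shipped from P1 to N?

The minimum-cost plan:
  P1->L: 45 × £11 = £495
  P1->N: 15 × £3 = £45
  P2->L: 45 × £12 = £540
  P2->M: 25 × £3 = £75
  P3->K: 45 × £5 = £225
  P3->L: 75 × £8 = £600
Total cost = £1980.
So P1→N carries 15 TEU.

15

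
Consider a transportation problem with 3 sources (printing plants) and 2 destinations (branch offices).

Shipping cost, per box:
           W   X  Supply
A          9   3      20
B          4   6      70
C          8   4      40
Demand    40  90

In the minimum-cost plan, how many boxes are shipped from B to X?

Solving gives:
  A->X: 20 × 3 = 60
  B->W: 40 × 4 = 160
  B->X: 30 × 6 = 180
  C->X: 40 × 4 = 160
Total cost = 560.
So B→X carries 30 boxes.

30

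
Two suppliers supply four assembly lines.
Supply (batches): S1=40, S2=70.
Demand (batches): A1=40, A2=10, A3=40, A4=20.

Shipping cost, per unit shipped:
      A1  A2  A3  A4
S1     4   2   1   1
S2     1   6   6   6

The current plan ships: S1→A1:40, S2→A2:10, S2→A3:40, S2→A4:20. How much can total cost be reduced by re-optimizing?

320

Current plan cost = 40·4 + 10·6 + 40·6 + 20·6 = 580.
Optimal plan:
  S1 to A3: 40 × 1 = 40
  S2 to A1: 40 × 1 = 40
  S2 to A2: 10 × 6 = 60
  S2 to A4: 20 × 6 = 120
Optimal cost = 260.
Saving = 580 − 260 = 320.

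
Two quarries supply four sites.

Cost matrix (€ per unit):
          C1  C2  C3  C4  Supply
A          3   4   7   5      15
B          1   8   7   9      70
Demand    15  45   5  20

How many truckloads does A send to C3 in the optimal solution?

0

Optimal shipments:
  A→C2: 15 × €4 = €60
  B→C1: 15 × €1 = €15
  B→C2: 30 × €8 = €240
  B→C3: 5 × €7 = €35
  B→C4: 20 × €9 = €180
Total cost = €530.
The route A→C3 is not used.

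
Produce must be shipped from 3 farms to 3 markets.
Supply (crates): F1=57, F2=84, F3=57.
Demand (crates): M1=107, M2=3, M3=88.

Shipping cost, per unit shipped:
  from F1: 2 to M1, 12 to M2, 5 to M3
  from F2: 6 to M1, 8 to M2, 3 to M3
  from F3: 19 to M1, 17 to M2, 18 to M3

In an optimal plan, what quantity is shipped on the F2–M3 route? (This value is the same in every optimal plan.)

Solving gives:
  F1->M1: 57 crates
  F2->M3: 84 crates
  F3->M1: 50 crates
  F3->M2: 3 crates
  F3->M3: 4 crates
Total cost = 1439.
So F2→M3 carries 84 crates.

84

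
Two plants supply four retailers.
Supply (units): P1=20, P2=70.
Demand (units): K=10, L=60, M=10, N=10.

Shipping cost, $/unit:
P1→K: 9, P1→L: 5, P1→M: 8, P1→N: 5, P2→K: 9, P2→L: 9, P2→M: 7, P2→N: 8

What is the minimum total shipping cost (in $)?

700

Optimal allocation:
  P1 to L: 20 × $5 = $100
  P2 to K: 10 × $9 = $90
  P2 to L: 40 × $9 = $360
  P2 to M: 10 × $7 = $70
  P2 to N: 10 × $8 = $80
Total = 100 + 90 + 360 + 70 + 80 = $700.
(Supply check: P1 ships 20; P2 ships 70.)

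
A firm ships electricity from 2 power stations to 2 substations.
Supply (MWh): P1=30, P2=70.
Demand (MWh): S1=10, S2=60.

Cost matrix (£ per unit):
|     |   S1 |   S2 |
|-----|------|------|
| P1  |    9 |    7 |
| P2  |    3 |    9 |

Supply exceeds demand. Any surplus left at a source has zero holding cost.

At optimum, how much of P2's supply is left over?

An optimal plan:
  P1→S2: 30 MWh
  P2→S1: 10 MWh
  P2→S2: 30 MWh
Total cost = £510.
P2 ships 40 of its 70, leaving 30.

30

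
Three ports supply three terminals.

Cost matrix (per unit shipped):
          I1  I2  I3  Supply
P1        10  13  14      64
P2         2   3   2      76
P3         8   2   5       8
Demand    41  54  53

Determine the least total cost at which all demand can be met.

900

An optimal shipping plan:
  P1 to I1: 41 × 10 = 410
  P1 to I2: 23 × 13 = 299
  P2 to I2: 23 × 3 = 69
  P2 to I3: 53 × 2 = 106
  P3 to I2: 8 × 2 = 16
Total = 410 + 299 + 69 + 106 + 16 = 900.
(Supply check: P1 ships 64; P2 ships 76; P3 ships 8.)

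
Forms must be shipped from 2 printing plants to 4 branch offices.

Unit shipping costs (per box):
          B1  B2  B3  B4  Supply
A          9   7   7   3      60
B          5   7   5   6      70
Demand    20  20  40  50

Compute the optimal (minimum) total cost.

An optimal shipping plan:
  A→B2: 10 boxes
  A→B4: 50 boxes
  B→B1: 20 boxes
  B→B2: 10 boxes
  B→B3: 40 boxes
Total cost = 590.
(Supply check: A ships 60; B ships 70.)

590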